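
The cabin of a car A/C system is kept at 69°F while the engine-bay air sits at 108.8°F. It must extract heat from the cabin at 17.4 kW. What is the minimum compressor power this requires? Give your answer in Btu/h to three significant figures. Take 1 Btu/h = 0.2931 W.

4470 Btu/h

In absolute terms T_C = 293.71 K and T_H = 315.82 K, so ΔT = 22.11 K.
COP_Carnot = T_C/ΔT = 293.71/22.11 = 13.28.
Ẇ_min = Q̇/COP_Carnot = 17.40/13.28 = 1.310 kW = 4469 Btu/h.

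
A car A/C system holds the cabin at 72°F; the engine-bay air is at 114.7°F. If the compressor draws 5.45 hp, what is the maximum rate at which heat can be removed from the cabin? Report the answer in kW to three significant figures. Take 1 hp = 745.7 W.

50.6 kW

In absolute terms T_C = 295.37 K and T_H = 319.09 K, so ΔT = 23.72 K.
COP_Carnot = T_C/ΔT = 295.37/23.72 = 12.45.
Q̇_max = COP_Carnot × Ẇ = 12.45 × 5.450 hp = 67.86 hp = 50.60 kW.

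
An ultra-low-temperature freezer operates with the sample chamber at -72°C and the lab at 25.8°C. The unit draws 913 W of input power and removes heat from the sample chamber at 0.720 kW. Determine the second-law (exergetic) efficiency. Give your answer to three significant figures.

0.383

Converting, Q̇_C = 0.7200 kW = 720.0 W, so COP_actual = Q̇_C/Ẇ = 720.0/913.0 = 0.7886.
In absolute terms T_C = 201.15 K and T_H = 298.95 K, so ΔT = 97.80 K.
COP_Carnot = T_C/ΔT = 201.15/97.80 = 2.057.
η_II = COP_actual/COP_Carnot = 0.7886/2.057 = 0.3834.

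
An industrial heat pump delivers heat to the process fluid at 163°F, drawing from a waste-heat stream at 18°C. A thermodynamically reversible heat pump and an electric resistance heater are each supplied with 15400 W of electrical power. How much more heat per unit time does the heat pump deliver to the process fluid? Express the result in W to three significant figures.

In absolute terms T_C = 291.15 K and T_H = 345.93 K, so ΔT = 54.78 K.
COP_Carnot = T_H/ΔT = 345.93/54.78 = 6.315.
The heat pump delivers Q̇_H = COP × Ẇ = 97250 W; the resistance heater delivers Ẇ = 15400 W.
Extra = (COP − 1)·Ẇ = 81850 W.

81900 W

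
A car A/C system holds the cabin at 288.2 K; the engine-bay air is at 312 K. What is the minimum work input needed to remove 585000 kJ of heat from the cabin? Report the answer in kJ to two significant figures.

The reservoir spacing is ΔT = 312 − 288.2 = 23.80 K.
The reversible limit is COP_R = T_C/ΔT = 12.11, so W_min = Q_C/COP = Q_C·ΔT/T_C.
W_min = 585000 × 23.80/288.20 = 48310 kJ.

48000 kJ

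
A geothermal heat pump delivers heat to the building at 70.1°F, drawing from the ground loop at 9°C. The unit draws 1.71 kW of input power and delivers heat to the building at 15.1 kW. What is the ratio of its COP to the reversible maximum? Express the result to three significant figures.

COP_actual = Q̇_H/Ẇ = 15.10/1.710 = 8.830.
In absolute terms T_C = 282.15 K and T_H = 294.32 K, so ΔT = 12.17 K.
COP_Carnot = T_H/ΔT = 294.32/12.17 = 24.19.
η_II = COP_actual/COP_Carnot = 8.830/24.19 = 0.3650.

0.365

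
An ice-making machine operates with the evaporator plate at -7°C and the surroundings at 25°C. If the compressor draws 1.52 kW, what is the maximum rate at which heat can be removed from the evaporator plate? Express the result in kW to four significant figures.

In absolute terms T_C = 266.15 K and T_H = 298.15 K, so ΔT = 32.00 K.
COP_Carnot = T_C/ΔT = 266.15/32.00 = 8.317.
Q̇_max = COP_Carnot × Ẇ = 8.317 × 1.520 kW = 12.64 kW.

12.64 kW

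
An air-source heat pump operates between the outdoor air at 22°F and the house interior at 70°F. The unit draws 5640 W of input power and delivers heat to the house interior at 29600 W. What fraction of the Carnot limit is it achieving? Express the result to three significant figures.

0.476

COP_actual = Q̇_H/Ẇ = 29600/5640 = 5.248.
In absolute terms T_C = 267.59 K and T_H = 294.26 K, so ΔT = 26.67 K.
COP_Carnot = T_H/ΔT = 294.26/26.67 = 11.03.
η_II = COP_actual/COP_Carnot = 5.248/11.03 = 0.4756.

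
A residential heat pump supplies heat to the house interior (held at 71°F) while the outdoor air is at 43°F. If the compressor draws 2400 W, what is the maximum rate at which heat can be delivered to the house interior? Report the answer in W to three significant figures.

In absolute terms T_C = 279.26 K and T_H = 294.82 K, so ΔT = 15.56 K.
COP_Carnot = T_H/ΔT = 294.82/15.56 = 18.95.
Q̇_max = COP_Carnot × Ẇ = 18.95 × 2400 W = 45490 W.

45500 W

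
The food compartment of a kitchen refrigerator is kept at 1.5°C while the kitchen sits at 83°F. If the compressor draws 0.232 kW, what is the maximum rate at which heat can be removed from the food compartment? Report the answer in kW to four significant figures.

2.375 kW

In absolute terms T_C = 274.65 K and T_H = 301.48 K, so ΔT = 26.83 K.
COP_Carnot = T_C/ΔT = 274.65/26.83 = 10.24.
Q̇_max = COP_Carnot × Ẇ = 10.24 × 0.2320 kW = 2.375 kW.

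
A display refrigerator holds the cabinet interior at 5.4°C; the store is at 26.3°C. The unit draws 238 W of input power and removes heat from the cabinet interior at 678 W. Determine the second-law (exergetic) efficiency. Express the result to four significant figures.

COP_actual = Q̇_C/Ẇ = 678.0/238.0 = 2.849.
In absolute terms T_C = 278.55 K and T_H = 299.45 K, so ΔT = 20.90 K.
COP_Carnot = T_C/ΔT = 278.55/20.90 = 13.33.
η_II = COP_actual/COP_Carnot = 2.849/13.33 = 0.2137.

0.2137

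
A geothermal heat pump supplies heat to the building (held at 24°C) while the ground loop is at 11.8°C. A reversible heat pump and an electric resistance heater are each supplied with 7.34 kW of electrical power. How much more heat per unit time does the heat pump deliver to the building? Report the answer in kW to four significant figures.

171.4 kW

In absolute terms T_C = 284.95 K and T_H = 297.15 K, so ΔT = 12.20 K.
COP_Carnot = T_H/ΔT = 297.15/12.20 = 24.36.
The heat pump delivers Q̇_H = COP × Ẇ = 178.8 kW; the resistance heater delivers Ẇ = 7.340 kW.
Extra = (COP − 1)·Ẇ = 171.4 kW.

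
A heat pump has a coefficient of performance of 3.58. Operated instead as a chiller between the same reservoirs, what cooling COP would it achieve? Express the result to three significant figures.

2.58

Since Q_H = Q_C + W for any cycle, COP_R = Q_C/W = Q_H/W − 1.
COP_R = 3.58 − 1 = 2.58.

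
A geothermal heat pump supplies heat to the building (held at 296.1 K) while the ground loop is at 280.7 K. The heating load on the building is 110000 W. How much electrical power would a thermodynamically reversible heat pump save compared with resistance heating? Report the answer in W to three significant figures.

The reservoir spacing is ΔT = 296.1 − 280.7 = 15.40 K.
COP_Carnot = T_H/ΔT = 296.10/15.40 = 19.23.
Resistance heating needs Ẇ_res = Q̇_H = 110000 W; the reversible heat pump needs only Ẇ_hp = Q̇_H/COP = 5721 W.
Saving = 110000 − 5721 = 104300 W.

104000 W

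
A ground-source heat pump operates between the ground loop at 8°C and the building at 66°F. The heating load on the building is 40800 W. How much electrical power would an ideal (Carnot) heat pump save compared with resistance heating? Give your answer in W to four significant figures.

39280 W

In absolute terms T_C = 281.15 K and T_H = 292.04 K, so ΔT = 10.89 K.
COP_Carnot = T_H/ΔT = 292.04/10.89 = 26.82.
Resistance heating needs Ẇ_res = Q̇_H = 40800 W; the reversible heat pump needs only Ẇ_hp = Q̇_H/COP = 1521 W.
Saving = 40800 − 1521 = 39280 W.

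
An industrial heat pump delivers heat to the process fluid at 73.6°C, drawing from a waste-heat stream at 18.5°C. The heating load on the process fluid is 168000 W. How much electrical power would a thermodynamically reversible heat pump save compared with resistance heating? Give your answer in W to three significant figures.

141000 W

In absolute terms T_C = 291.65 K and T_H = 346.75 K, so ΔT = 55.10 K.
COP_Carnot = T_H/ΔT = 346.75/55.10 = 6.293.
Resistance heating needs Ẇ_res = Q̇_H = 168000 W; the reversible heat pump needs only Ẇ_hp = Q̇_H/COP = 26700 W.
Saving = 168000 − 26700 = 141300 W.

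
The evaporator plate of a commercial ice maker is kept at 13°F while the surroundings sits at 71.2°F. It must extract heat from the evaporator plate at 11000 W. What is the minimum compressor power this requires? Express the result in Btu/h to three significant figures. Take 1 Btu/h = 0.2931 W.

4620 Btu/h

In absolute terms T_C = 262.59 K and T_H = 294.93 K, so ΔT = 32.33 K.
COP_Carnot = T_C/ΔT = 262.59/32.33 = 8.121.
Ẇ_min = Q̇/COP_Carnot = 11000/8.121 = 1354 W = 4621 Btu/h.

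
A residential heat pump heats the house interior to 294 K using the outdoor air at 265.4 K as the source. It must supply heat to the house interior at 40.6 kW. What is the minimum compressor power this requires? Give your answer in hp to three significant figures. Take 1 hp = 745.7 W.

5.30 hp

The reservoir spacing is ΔT = 294 − 265.4 = 28.60 K.
COP_Carnot = T_H/ΔT = 294.00/28.60 = 10.28.
Ẇ_min = Q̇/COP_Carnot = 40.60/10.28 = 3.950 kW = 5.296 hp.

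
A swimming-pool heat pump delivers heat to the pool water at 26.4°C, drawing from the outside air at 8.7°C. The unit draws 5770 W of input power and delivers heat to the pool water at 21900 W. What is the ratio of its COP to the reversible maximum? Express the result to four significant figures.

0.2243

COP_actual = Q̇_H/Ẇ = 21900/5770 = 3.795.
In absolute terms T_C = 281.85 K and T_H = 299.55 K, so ΔT = 17.70 K.
COP_Carnot = T_H/ΔT = 299.55/17.70 = 16.92.
η_II = COP_actual/COP_Carnot = 3.795/16.92 = 0.2243.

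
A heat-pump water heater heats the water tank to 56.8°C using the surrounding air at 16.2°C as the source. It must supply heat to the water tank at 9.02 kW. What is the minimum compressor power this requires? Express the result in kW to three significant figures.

In absolute terms T_C = 289.35 K and T_H = 329.95 K, so ΔT = 40.60 K.
COP_Carnot = T_H/ΔT = 329.95/40.60 = 8.127.
Ẇ_min = Q̇/COP_Carnot = 9.020/8.127 = 1.110 kW.

1.11 kW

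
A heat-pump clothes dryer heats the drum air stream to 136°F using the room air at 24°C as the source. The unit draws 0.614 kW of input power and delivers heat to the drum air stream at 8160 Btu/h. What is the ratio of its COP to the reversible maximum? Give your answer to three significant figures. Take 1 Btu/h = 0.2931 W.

Converting, Q̇_H = 8160 Btu/h = 2.392 kW, so COP_actual = Q̇_H/Ẇ = 2.392/0.6140 = 3.895.
In absolute terms T_C = 297.15 K and T_H = 330.93 K, so ΔT = 33.78 K.
COP_Carnot = T_H/ΔT = 330.93/33.78 = 9.797.
η_II = COP_actual/COP_Carnot = 3.895/9.797 = 0.3976.

0.398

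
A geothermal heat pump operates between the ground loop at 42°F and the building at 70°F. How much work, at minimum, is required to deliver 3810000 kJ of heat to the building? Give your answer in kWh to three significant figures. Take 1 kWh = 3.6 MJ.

55.9 kWh

In absolute terms T_C = 278.71 K and T_H = 294.26 K, so ΔT = 15.56 K.
The reversible limit is COP_HP = T_H/ΔT = 18.92, so W_min = Q_H/COP = Q_H·ΔT/T_H.
W_min = 3810000 × 15.56/294.26 = 201400 kJ = 55.95 kWh.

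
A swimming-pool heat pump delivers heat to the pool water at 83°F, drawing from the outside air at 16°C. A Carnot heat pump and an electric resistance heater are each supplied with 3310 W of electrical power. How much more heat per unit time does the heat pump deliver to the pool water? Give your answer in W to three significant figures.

77600 W

In absolute terms T_C = 289.15 K and T_H = 301.48 K, so ΔT = 12.33 K.
COP_Carnot = T_H/ΔT = 301.48/12.33 = 24.44.
The heat pump delivers Q̇_H = COP × Ẇ = 80910 W; the resistance heater delivers Ẇ = 3310 W.
Extra = (COP − 1)·Ẇ = 77600 W.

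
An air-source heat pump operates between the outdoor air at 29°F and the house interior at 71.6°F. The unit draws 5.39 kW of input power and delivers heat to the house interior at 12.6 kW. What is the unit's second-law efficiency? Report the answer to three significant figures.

COP_actual = Q̇_H/Ẇ = 12.60/5.390 = 2.338.
In absolute terms T_C = 271.48 K and T_H = 295.15 K, so ΔT = 23.67 K.
COP_Carnot = T_H/ΔT = 295.15/23.67 = 12.47.
η_II = COP_actual/COP_Carnot = 2.338/12.47 = 0.1874.

0.187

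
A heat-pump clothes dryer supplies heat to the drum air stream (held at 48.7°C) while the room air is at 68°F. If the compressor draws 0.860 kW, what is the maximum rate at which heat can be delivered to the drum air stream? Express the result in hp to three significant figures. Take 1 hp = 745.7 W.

In absolute terms T_C = 293.15 K and T_H = 321.85 K, so ΔT = 28.70 K.
COP_Carnot = T_H/ΔT = 321.85/28.70 = 11.21.
Q̇_max = COP_Carnot × Ẇ = 11.21 × 0.8600 kW = 9.644 kW = 12.93 hp.

12.9 hp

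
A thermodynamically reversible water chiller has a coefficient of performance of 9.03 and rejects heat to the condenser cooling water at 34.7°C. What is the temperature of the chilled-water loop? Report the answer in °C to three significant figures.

4.01 °C

For a Carnot refrigerator COP_R = T_C/(T_H − T_C), so T_C = COP·T_H/(1 + COP).
With T_H = 307.85 K, T_C = 9.03 × 307.85/10.03 = 277.16 K.
Converting, 277.16 K = 4.01°C.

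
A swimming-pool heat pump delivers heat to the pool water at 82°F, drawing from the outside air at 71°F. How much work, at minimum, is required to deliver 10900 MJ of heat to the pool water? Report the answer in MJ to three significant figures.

In absolute terms T_C = 294.82 K and T_H = 300.93 K, so ΔT = 6.111 K.
The reversible limit is COP_HP = T_H/ΔT = 49.24, so W_min = Q_H/COP = Q_H·ΔT/T_H.
W_min = 10900 × 6.111/300.93 = 221.4 MJ.

221 MJ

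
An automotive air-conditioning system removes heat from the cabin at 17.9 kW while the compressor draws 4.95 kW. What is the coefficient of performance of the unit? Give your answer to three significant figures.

3.62

The first law gives Q̇_H = Q̇_C + Ẇ, so the three rates are Q̇_C = 17.90, Q̇_H = 22.85, Ẇ = 4.950 kW.
COP_R = Q̇_C/Ẇ = 17.90/4.950 = 3.616.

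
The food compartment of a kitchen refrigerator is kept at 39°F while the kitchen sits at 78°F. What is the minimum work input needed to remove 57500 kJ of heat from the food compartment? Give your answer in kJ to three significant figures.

In absolute terms T_C = 277.04 K and T_H = 298.71 K, so ΔT = 21.67 K.
The reversible limit is COP_R = T_C/ΔT = 12.79, so W_min = Q_C/COP = Q_C·ΔT/T_C.
W_min = 57500 × 21.67/277.04 = 4497 kJ.

4500 kJ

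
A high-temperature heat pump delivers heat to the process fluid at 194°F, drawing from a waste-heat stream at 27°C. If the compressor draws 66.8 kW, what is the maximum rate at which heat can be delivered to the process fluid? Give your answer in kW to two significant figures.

390 kW

In absolute terms T_C = 300.15 K and T_H = 363.15 K, so ΔT = 63.00 K.
COP_Carnot = T_H/ΔT = 363.15/63.00 = 5.764.
Q̇_max = COP_Carnot × Ẇ = 5.764 × 66.80 kW = 385.1 kW.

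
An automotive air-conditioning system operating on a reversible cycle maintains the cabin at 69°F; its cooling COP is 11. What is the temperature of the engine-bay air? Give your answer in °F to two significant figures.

120 °F

COP_R = T_C/(T_H − T_C) gives T_H − T_C = T_C/COP.
With T_C = 293.71 K, T_H = 293.71 × (1 + 1/11) = 320.41 K.
Converting, 320.41 K = 117.06°F.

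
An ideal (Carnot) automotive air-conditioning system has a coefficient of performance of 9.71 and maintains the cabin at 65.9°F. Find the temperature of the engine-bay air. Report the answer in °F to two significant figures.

120 °F

COP_R = T_C/(T_H − T_C) gives T_H − T_C = T_C/COP.
With T_C = 291.98 K, T_H = 291.98 × (1 + 1/9.71) = 322.05 K.
Converting, 322.05 K = 120.03°F.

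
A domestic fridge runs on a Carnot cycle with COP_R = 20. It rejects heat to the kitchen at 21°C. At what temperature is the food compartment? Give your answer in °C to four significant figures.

6.993 °C

For a Carnot refrigerator COP_R = T_C/(T_H − T_C), so T_C = COP·T_H/(1 + COP).
With T_H = 294.15 K, T_C = 20 × 294.15/21.00 = 280.14 K.
Converting, 280.14 K = 6.99°C.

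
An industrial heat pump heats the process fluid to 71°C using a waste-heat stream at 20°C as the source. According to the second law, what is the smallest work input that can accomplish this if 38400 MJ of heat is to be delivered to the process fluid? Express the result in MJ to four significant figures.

5691 MJ

In absolute terms T_C = 293.15 K and T_H = 344.15 K, so ΔT = 51.00 K.
The reversible limit is COP_HP = T_H/ΔT = 6.748, so W_min = Q_H/COP = Q_H·ΔT/T_H.
W_min = 38400 × 51.00/344.15 = 5691 MJ.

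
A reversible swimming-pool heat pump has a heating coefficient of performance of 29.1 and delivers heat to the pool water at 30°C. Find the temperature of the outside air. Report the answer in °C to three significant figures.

19.6 °C

COP_HP = T_H/(T_H − T_C) gives T_H − T_C = T_H/COP.
With T_H = 303.15 K, T_C = 303.15 × (1 − 1/29.1) = 292.73 K.
Converting, 292.73 K = 19.58°C.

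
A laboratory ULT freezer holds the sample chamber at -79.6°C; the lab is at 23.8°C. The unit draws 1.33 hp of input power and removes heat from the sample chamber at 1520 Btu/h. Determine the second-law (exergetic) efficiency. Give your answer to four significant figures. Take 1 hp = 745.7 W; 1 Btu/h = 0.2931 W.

Converting, Q̇_C = 1520 Btu/h = 0.5974 hp, so COP_actual = Q̇_C/Ẇ = 0.5974/1.330 = 0.4492.
In absolute terms T_C = 193.55 K and T_H = 296.95 K, so ΔT = 103.4 K.
COP_Carnot = T_C/ΔT = 193.55/103.4 = 1.872.
η_II = COP_actual/COP_Carnot = 0.4492/1.872 = 0.2400.

0.2400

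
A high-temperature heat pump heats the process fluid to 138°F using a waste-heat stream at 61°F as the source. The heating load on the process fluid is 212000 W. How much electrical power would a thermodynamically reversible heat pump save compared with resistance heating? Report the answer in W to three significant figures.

In absolute terms T_C = 289.26 K and T_H = 332.04 K, so ΔT = 42.78 K.
COP_Carnot = T_H/ΔT = 332.04/42.78 = 7.762.
Resistance heating needs Ẇ_res = Q̇_H = 212000 W; the reversible heat pump needs only Ẇ_hp = Q̇_H/COP = 27310 W.
Saving = 212000 − 27310 = 184700 W.

185000 W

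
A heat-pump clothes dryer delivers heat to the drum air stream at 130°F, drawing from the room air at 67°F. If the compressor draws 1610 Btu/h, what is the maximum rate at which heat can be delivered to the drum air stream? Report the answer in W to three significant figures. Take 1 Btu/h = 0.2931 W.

4420 W

In absolute terms T_C = 292.59 K and T_H = 327.59 K, so ΔT = 35.00 K.
COP_Carnot = T_H/ΔT = 327.59/35.00 = 9.360.
Q̇_max = COP_Carnot × Ẇ = 9.360 × 1610 Btu/h = 15070 Btu/h = 4417 W.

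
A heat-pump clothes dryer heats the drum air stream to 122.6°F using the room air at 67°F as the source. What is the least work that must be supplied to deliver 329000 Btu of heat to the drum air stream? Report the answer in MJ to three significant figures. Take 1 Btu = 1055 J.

In absolute terms T_C = 292.59 K and T_H = 323.48 K, so ΔT = 30.89 K.
The reversible limit is COP_HP = T_H/ΔT = 10.47, so W_min = Q_H/COP = Q_H·ΔT/T_H.
W_min = 329000 × 30.89/323.48 = 31420 Btu = 33.14 MJ.

33.1 MJ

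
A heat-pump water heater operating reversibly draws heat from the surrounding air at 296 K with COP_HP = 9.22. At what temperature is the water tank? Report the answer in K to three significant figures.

332 K

COP_HP = T_H/(T_H − T_C) rearranges to T_H = COP·T_C/(COP − 1).
With T_C = 296.00 K, T_H = 9.22 × 296.00/8.220 = 332.01 K.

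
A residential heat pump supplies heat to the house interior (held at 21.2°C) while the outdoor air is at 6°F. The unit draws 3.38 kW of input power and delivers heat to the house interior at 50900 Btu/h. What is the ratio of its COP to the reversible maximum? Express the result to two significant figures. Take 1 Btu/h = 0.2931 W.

0.53

Converting, Q̇_H = 50900 Btu/h = 14.92 kW, so COP_actual = Q̇_H/Ẇ = 14.92/3.380 = 4.414.
In absolute terms T_C = 258.71 K and T_H = 294.35 K, so ΔT = 35.64 K.
COP_Carnot = T_H/ΔT = 294.35/35.64 = 8.258.
η_II = COP_actual/COP_Carnot = 4.414/8.258 = 0.5345.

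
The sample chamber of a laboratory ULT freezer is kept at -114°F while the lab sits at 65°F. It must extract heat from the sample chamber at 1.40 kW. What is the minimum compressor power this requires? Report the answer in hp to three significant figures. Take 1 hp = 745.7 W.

In absolute terms T_C = 192.04 K and T_H = 291.48 K, so ΔT = 99.44 K.
COP_Carnot = T_C/ΔT = 192.04/99.44 = 1.931.
Ẇ_min = Q̇/COP_Carnot = 1.400/1.931 = 0.7250 kW = 0.9722 hp.

0.972 hp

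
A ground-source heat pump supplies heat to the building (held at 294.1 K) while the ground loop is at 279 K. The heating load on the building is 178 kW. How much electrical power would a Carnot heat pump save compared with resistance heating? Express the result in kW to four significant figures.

168.9 kW

The reservoir spacing is ΔT = 294.1 − 279 = 15.10 K.
COP_Carnot = T_H/ΔT = 294.10/15.10 = 19.48.
Resistance heating needs Ẇ_res = Q̇_H = 178.0 kW; the reversible heat pump needs only Ẇ_hp = Q̇_H/COP = 9.139 kW.
Saving = 178.0 − 9.139 = 168.9 kW.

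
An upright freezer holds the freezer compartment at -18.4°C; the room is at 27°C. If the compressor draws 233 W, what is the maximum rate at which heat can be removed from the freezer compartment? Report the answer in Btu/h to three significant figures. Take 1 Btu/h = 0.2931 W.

4460 Btu/h

In absolute terms T_C = 254.75 K and T_H = 300.15 K, so ΔT = 45.40 K.
COP_Carnot = T_C/ΔT = 254.75/45.40 = 5.611.
Q̇_max = COP_Carnot × Ẇ = 5.611 × 233.0 W = 1307 W = 4461 Btu/h.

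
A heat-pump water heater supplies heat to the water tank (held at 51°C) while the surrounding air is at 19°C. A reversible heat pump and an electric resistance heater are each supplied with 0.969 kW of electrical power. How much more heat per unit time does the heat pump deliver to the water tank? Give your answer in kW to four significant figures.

In absolute terms T_C = 292.15 K and T_H = 324.15 K, so ΔT = 32.00 K.
COP_Carnot = T_H/ΔT = 324.15/32.00 = 10.13.
The heat pump delivers Q̇_H = COP × Ẇ = 9.816 kW; the resistance heater delivers Ẇ = 0.9690 kW.
Extra = (COP − 1)·Ẇ = 8.847 kW.

8.847 kW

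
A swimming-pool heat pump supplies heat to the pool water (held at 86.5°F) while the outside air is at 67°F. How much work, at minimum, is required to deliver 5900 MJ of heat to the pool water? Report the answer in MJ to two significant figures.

In absolute terms T_C = 292.59 K and T_H = 303.43 K, so ΔT = 10.83 K.
The reversible limit is COP_HP = T_H/ΔT = 28.01, so W_min = Q_H/COP = Q_H·ΔT/T_H.
W_min = 5900 × 10.83/303.43 = 210.6 MJ.

210 MJ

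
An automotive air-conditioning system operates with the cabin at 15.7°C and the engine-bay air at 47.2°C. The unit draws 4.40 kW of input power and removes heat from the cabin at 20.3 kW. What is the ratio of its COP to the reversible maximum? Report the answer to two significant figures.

0.50

COP_actual = Q̇_C/Ẇ = 20.30/4.400 = 4.614.
In absolute terms T_C = 288.85 K and T_H = 320.35 K, so ΔT = 31.50 K.
COP_Carnot = T_C/ΔT = 288.85/31.50 = 9.170.
η_II = COP_actual/COP_Carnot = 4.614/9.170 = 0.5031.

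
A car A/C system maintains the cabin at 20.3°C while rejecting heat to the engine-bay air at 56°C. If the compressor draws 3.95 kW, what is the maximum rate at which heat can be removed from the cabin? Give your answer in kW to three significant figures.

32.5 kW

In absolute terms T_C = 293.45 K and T_H = 329.15 K, so ΔT = 35.70 K.
COP_Carnot = T_C/ΔT = 293.45/35.70 = 8.220.
Q̇_max = COP_Carnot × Ẇ = 8.220 × 3.950 kW = 32.47 kW.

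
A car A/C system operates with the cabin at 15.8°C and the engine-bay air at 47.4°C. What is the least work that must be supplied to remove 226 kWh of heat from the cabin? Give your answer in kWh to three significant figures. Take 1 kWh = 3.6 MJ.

In absolute terms T_C = 288.95 K and T_H = 320.55 K, so ΔT = 31.60 K.
The reversible limit is COP_R = T_C/ΔT = 9.144, so W_min = Q_C/COP = Q_C·ΔT/T_C.
W_min = 226.0 × 31.60/288.95 = 24.72 kWh.

24.7 kWh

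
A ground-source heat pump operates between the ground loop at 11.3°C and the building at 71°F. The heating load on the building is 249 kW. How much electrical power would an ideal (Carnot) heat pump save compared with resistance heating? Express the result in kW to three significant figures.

240 kW

In absolute terms T_C = 284.45 K and T_H = 294.82 K, so ΔT = 10.37 K.
COP_Carnot = T_H/ΔT = 294.82/10.37 = 28.44.
Resistance heating needs Ẇ_res = Q̇_H = 249.0 kW; the reversible heat pump needs only Ẇ_hp = Q̇_H/COP = 8.756 kW.
Saving = 249.0 − 8.756 = 240.2 kW.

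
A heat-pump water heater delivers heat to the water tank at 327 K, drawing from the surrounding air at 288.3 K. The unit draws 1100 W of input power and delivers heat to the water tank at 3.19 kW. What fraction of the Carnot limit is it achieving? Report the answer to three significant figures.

0.343

Converting, Q̇_H = 3.190 kW = 3190 W, so COP_actual = Q̇_H/Ẇ = 3190/1100 = 2.900.
The reservoir spacing is ΔT = 327 − 288.3 = 38.70 K.
COP_Carnot = T_H/ΔT = 327.00/38.70 = 8.450.
η_II = COP_actual/COP_Carnot = 2.900/8.450 = 0.3432.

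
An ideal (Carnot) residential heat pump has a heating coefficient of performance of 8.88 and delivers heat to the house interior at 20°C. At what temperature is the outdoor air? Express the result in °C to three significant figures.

-13.0 °C

COP_HP = T_H/(T_H − T_C) gives T_H − T_C = T_H/COP.
With T_H = 293.15 K, T_C = 293.15 × (1 − 1/8.88) = 260.14 K.
Converting, 260.14 K = -13.01°C.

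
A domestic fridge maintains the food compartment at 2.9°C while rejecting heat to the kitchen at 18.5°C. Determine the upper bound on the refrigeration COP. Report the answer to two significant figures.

In absolute terms T_C = 276.05 K and T_H = 291.65 K, so ΔT = 15.60 K.
For a reversible cycle, COP_Carnot = T_C/ΔT = 276.05/15.60 = 17.70.

18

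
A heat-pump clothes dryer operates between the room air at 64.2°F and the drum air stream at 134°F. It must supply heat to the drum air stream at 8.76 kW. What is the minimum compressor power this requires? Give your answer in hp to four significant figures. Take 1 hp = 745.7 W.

In absolute terms T_C = 291.04 K and T_H = 329.82 K, so ΔT = 38.78 K.
COP_Carnot = T_H/ΔT = 329.82/38.78 = 8.505.
Ẇ_min = Q̇/COP_Carnot = 8.760/8.505 = 1.030 kW = 1.381 hp.

1.381 hp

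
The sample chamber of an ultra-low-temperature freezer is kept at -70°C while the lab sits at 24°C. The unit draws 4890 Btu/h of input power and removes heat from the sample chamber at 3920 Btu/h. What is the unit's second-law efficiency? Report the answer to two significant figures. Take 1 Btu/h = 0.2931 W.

COP_actual = Q̇_C/Ẇ = 3920/4890 = 0.8016.
In absolute terms T_C = 203.15 K and T_H = 297.15 K, so ΔT = 94.00 K.
COP_Carnot = T_C/ΔT = 203.15/94.00 = 2.161.
η_II = COP_actual/COP_Carnot = 0.8016/2.161 = 0.3709.

0.37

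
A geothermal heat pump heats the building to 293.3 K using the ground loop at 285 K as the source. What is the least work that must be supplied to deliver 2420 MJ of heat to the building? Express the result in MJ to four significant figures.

The reservoir spacing is ΔT = 293.3 − 285 = 8.300 K.
The reversible limit is COP_HP = T_H/ΔT = 35.34, so W_min = Q_H/COP = Q_H·ΔT/T_H.
W_min = 2420 × 8.300/293.30 = 68.48 MJ.

68.48 MJ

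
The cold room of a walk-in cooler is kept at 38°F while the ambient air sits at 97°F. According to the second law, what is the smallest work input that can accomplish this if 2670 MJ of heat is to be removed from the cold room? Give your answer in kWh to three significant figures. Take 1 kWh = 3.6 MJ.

In absolute terms T_C = 276.48 K and T_H = 309.26 K, so ΔT = 32.78 K.
The reversible limit is COP_R = T_C/ΔT = 8.435, so W_min = Q_C/COP = Q_C·ΔT/T_C.
W_min = 2670 × 32.78/276.48 = 316.5 MJ = 87.93 kWh.

87.9 kWh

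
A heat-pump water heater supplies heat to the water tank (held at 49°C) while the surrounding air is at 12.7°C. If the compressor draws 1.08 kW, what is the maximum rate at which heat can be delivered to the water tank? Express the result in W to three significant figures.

9580 W

In absolute terms T_C = 285.85 K and T_H = 322.15 K, so ΔT = 36.30 K.
COP_Carnot = T_H/ΔT = 322.15/36.30 = 8.875.
Q̇_max = COP_Carnot × Ẇ = 8.875 × 1.080 kW = 9.585 kW = 9585 W.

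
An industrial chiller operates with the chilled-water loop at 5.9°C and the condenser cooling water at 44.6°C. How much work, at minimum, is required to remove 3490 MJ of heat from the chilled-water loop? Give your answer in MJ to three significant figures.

484 MJ

In absolute terms T_C = 279.05 K and T_H = 317.75 K, so ΔT = 38.70 K.
The reversible limit is COP_R = T_C/ΔT = 7.211, so W_min = Q_C/COP = Q_C·ΔT/T_C.
W_min = 3490 × 38.70/279.05 = 484.0 MJ.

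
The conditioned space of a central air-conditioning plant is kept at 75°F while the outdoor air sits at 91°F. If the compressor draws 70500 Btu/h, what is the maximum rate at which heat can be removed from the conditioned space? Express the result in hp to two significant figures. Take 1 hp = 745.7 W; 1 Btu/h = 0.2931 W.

930 hp

In absolute terms T_C = 297.04 K and T_H = 305.93 K, so ΔT = 8.889 K.
COP_Carnot = T_C/ΔT = 297.04/8.889 = 33.42.
Q̇_max = COP_Carnot × Ẇ = 33.42 × 70500 Btu/h = 2356000 Btu/h = 926.0 hp.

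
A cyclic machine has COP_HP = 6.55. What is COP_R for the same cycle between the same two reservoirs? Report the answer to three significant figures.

Since Q_H = Q_C + W for any cycle, COP_R = Q_C/W = Q_H/W − 1.
COP_R = 6.55 − 1 = 5.55.

5.55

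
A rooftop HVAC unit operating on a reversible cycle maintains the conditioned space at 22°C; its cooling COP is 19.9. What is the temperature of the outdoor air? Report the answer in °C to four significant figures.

36.83 °C

COP_R = T_C/(T_H − T_C) gives T_H − T_C = T_C/COP.
With T_C = 295.15 K, T_H = 295.15 × (1 + 1/19.9) = 309.98 K.
Converting, 309.98 K = 36.83°C.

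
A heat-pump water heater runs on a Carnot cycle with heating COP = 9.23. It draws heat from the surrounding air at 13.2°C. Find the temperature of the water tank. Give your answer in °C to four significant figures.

47.99 °C

COP_HP = T_H/(T_H − T_C) rearranges to T_H = COP·T_C/(COP − 1).
With T_C = 286.35 K, T_H = 9.23 × 286.35/8.230 = 321.14 K.
Converting, 321.14 K = 47.99°C.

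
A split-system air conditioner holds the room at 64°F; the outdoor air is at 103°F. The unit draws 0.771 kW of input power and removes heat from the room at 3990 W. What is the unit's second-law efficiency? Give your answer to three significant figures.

Converting, Q̇_C = 3990 W = 3.990 kW, so COP_actual = Q̇_C/Ẇ = 3.990/0.7710 = 5.175.
In absolute terms T_C = 290.93 K and T_H = 312.59 K, so ΔT = 21.67 K.
COP_Carnot = T_C/ΔT = 290.93/21.67 = 13.43.
η_II = COP_actual/COP_Carnot = 5.175/13.43 = 0.3854.

0.385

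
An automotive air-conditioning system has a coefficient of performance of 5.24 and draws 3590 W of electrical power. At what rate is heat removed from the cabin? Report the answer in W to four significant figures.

Q̇_C = COP × Ẇ = 5.24 × 3590 = 18810 W.

18810 W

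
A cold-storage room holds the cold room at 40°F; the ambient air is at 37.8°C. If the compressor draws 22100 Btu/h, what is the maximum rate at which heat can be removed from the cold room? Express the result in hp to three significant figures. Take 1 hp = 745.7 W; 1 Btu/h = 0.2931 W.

In absolute terms T_C = 277.59 K and T_H = 310.95 K, so ΔT = 33.36 K.
COP_Carnot = T_C/ΔT = 277.59/33.36 = 8.322.
Q̇_max = COP_Carnot × Ẇ = 8.322 × 22100 Btu/h = 183900 Btu/h = 72.29 hp.

72.3 hp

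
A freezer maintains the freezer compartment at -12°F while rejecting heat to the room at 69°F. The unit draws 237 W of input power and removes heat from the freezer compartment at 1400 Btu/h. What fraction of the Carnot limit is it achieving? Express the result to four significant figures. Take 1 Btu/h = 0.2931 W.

Converting, Q̇_C = 1400 Btu/h = 410.3 W, so COP_actual = Q̇_C/Ẇ = 410.3/237.0 = 1.731.
In absolute terms T_C = 248.71 K and T_H = 293.71 K, so ΔT = 45.00 K.
COP_Carnot = T_C/ΔT = 248.71/45.00 = 5.527.
η_II = COP_actual/COP_Carnot = 1.731/5.527 = 0.3133.

0.3133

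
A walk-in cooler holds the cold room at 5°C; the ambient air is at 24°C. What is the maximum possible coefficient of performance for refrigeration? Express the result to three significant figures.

14.6

In absolute terms T_C = 278.15 K and T_H = 297.15 K, so ΔT = 19.00 K.
For a reversible cycle, COP_Carnot = T_C/ΔT = 278.15/19.00 = 14.64.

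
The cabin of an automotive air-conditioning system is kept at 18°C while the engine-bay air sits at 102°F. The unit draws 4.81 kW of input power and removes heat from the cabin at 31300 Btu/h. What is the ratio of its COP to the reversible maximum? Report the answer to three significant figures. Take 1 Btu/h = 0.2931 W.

0.137

Converting, Q̇_C = 31300 Btu/h = 9.174 kW, so COP_actual = Q̇_C/Ẇ = 9.174/4.810 = 1.907.
In absolute terms T_C = 291.15 K and T_H = 312.04 K, so ΔT = 20.89 K.
COP_Carnot = T_C/ΔT = 291.15/20.89 = 13.94.
η_II = COP_actual/COP_Carnot = 1.907/13.94 = 0.1368.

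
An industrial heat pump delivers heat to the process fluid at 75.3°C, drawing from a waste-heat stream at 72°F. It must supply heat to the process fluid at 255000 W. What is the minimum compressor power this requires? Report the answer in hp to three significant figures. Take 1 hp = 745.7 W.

In absolute terms T_C = 295.37 K and T_H = 348.45 K, so ΔT = 53.08 K.
COP_Carnot = T_H/ΔT = 348.45/53.08 = 6.565.
Ẇ_min = Q̇/COP_Carnot = 255000/6.565 = 38840 W = 52.09 hp.

52.1 hp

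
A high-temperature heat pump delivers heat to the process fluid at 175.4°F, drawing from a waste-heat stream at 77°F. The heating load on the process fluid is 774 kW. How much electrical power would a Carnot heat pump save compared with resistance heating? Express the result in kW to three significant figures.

In absolute terms T_C = 298.15 K and T_H = 352.82 K, so ΔT = 54.67 K.
COP_Carnot = T_H/ΔT = 352.82/54.67 = 6.454.
Resistance heating needs Ẇ_res = Q̇_H = 774.0 kW; the reversible heat pump needs only Ẇ_hp = Q̇_H/COP = 119.9 kW.
Saving = 774.0 − 119.9 = 654.1 kW.

654 kW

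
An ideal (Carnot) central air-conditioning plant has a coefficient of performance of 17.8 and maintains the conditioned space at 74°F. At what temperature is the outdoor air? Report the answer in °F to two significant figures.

100 °F

COP_R = T_C/(T_H − T_C) gives T_H − T_C = T_C/COP.
With T_C = 296.48 K, T_H = 296.48 × (1 + 1/17.8) = 313.14 K.
Converting, 313.14 K = 103.98°F.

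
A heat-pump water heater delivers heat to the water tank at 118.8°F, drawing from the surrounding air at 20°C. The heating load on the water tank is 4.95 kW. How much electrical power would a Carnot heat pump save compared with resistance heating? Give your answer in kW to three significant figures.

In absolute terms T_C = 293.15 K and T_H = 321.37 K, so ΔT = 28.22 K.
COP_Carnot = T_H/ΔT = 321.37/28.22 = 11.39.
Resistance heating needs Ẇ_res = Q̇_H = 4.950 kW; the reversible heat pump needs only Ẇ_hp = Q̇_H/COP = 0.4347 kW.
Saving = 4.950 − 0.4347 = 4.515 kW.

4.52 kW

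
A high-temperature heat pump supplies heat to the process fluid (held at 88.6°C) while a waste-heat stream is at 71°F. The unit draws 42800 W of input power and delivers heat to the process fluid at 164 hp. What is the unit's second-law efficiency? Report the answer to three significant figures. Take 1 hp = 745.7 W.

0.529

Converting, Q̇_H = 164.0 hp = 122300 W, so COP_actual = Q̇_H/Ẇ = 122300/42800 = 2.857.
In absolute terms T_C = 294.82 K and T_H = 361.75 K, so ΔT = 66.93 K.
COP_Carnot = T_H/ΔT = 361.75/66.93 = 5.405.
η_II = COP_actual/COP_Carnot = 2.857/5.405 = 0.5287.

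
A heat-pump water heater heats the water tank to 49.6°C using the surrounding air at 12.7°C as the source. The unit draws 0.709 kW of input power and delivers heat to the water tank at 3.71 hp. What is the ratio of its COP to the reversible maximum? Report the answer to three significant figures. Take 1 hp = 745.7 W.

Converting, Q̇_H = 3.710 hp = 2.767 kW, so COP_actual = Q̇_H/Ẇ = 2.767/0.7090 = 3.902.
In absolute terms T_C = 285.85 K and T_H = 322.75 K, so ΔT = 36.90 K.
COP_Carnot = T_H/ΔT = 322.75/36.90 = 8.747.
η_II = COP_actual/COP_Carnot = 3.902/8.747 = 0.4461.

0.446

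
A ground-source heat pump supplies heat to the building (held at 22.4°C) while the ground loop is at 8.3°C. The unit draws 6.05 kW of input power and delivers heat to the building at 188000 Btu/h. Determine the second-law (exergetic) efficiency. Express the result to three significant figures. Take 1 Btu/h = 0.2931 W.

Converting, Q̇_H = 188000 Btu/h = 55.10 kW, so COP_actual = Q̇_H/Ẇ = 55.10/6.050 = 9.108.
In absolute terms T_C = 281.45 K and T_H = 295.55 K, so ΔT = 14.10 K.
COP_Carnot = T_H/ΔT = 295.55/14.10 = 20.96.
η_II = COP_actual/COP_Carnot = 9.108/20.96 = 0.4345.

0.435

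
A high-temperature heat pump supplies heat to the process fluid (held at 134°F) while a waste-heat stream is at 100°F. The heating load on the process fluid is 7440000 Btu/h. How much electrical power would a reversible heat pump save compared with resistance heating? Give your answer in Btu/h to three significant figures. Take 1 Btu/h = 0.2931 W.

In absolute terms T_C = 310.93 K and T_H = 329.82 K, so ΔT = 18.89 K.
COP_Carnot = T_H/ΔT = 329.82/18.89 = 17.46.
Resistance heating needs Ẇ_res = Q̇_H = 7440000 Btu/h; the reversible heat pump needs only Ẇ_hp = Q̇_H/COP = 426100 Btu/h.
Saving = 7440000 − 426100 = 7014000 Btu/h.

7010000 Btu/h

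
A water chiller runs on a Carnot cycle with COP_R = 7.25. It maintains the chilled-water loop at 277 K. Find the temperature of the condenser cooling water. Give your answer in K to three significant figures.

315 K

COP_R = T_C/(T_H − T_C) gives T_H − T_C = T_C/COP.
With T_C = 277.00 K, T_H = 277.00 × (1 + 1/7.25) = 315.21 K.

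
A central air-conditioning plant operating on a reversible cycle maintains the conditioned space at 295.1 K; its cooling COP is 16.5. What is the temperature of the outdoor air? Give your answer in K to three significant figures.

313 K

COP_R = T_C/(T_H − T_C) gives T_H − T_C = T_C/COP.
With T_C = 295.10 K, T_H = 295.10 × (1 + 1/16.5) = 312.98 K.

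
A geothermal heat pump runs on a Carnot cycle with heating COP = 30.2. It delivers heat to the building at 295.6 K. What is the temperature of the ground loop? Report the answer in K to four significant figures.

COP_HP = T_H/(T_H − T_C) gives T_H − T_C = T_H/COP.
With T_H = 295.60 K, T_C = 295.60 × (1 − 1/30.2) = 285.81 K.

285.8 K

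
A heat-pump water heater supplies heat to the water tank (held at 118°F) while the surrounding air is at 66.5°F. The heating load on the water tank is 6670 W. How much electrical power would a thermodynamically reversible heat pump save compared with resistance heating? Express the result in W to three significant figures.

In absolute terms T_C = 292.32 K and T_H = 320.93 K, so ΔT = 28.61 K.
COP_Carnot = T_H/ΔT = 320.93/28.61 = 11.22.
Resistance heating needs Ẇ_res = Q̇_H = 6670 W; the reversible heat pump needs only Ẇ_hp = Q̇_H/COP = 594.6 W.
Saving = 6670 − 594.6 = 6075 W.

6080 W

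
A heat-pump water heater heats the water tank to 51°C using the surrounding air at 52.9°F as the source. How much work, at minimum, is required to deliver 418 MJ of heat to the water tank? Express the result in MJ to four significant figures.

50.79 MJ

In absolute terms T_C = 284.76 K and T_H = 324.15 K, so ΔT = 39.39 K.
The reversible limit is COP_HP = T_H/ΔT = 8.229, so W_min = Q_H/COP = Q_H·ΔT/T_H.
W_min = 418.0 × 39.39/324.15 = 50.79 MJ.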